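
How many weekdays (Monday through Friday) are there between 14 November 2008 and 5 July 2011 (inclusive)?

688

14 November 2008 is a Friday.
From 14 November 2008 to 5 July 2011 is 964 days inclusive.
964 = 7 × 137 + 5, so there are 137 full weeks plus 5 extra days.
Each full week contributes 5 weekdays (Mon–Fri): 137 × 5 = 685.
The 5 extra days are Fri, Sat, Sun, Mon, Tue — 3 of them qualify.
Total: 685 + 3 = 688.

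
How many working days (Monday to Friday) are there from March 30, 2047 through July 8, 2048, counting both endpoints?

333

March 30, 2047 is a Saturday.
That's 467 days from start to end, counting both.
467 = 7 × 66 + 5, so there are 66 full weeks plus 5 extra days.
Each full week contributes 5 weekdays (Mon–Fri): 66 × 5 = 330.
The 5 extra days are Saturday, Sunday, Monday, Tuesday, Wednesday — 3 of them qualify.
Total: 330 + 3 = 333.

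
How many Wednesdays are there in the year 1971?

52

1971-01-01 is a Friday.
From 1971-01-01 to 1971-12-31 is 365 days inclusive.
365 = 7 × 52 + 1, so there are 52 full weeks plus 1 extra day.
Each full week contributes one Wednesday: 52 so far.
The 1 extra day is Fri — none qualify.
Total: 52 + 0 = 52.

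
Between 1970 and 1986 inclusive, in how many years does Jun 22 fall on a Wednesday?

2

Day of week of June 22 in each year:
1970: Mon, 1971: Tue, 1972: Thu, 1973: Fri, 1974: Sat, 1975: Sun, 1976: Tue, 1977: Wed ✓, 1978: Thu, 1979: Fri, 1980: Sun, 1981: Mon, 1982: Tue, 1983: Wed ✓, 1984: Fri, 1985: Sat, 1986: Sun
Wednesdays: 1977, 1983.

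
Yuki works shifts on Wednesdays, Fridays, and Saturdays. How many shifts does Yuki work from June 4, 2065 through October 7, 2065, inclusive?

June 4, 2065 is a Thursday.
That's 126 days from start to end, counting both.
126 = 7 × 18, so the span is exactly 18 full weeks.
Each full week contributes 3 days from the set (Wed, Fri, Sat): 18 × 3 = 54.

54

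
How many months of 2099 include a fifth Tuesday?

A month has five Tuesdays exactly when Tuesday falls within its first (length − 28) days.
Jan: 31 days, starts Thu → 5 of Thu, Fri, Sat
Feb: 28 days, starts Sun → 5 of (none)
Mar: 31 days, starts Sun → 5 of Sun, Mon, Tue ✓
Apr: 30 days, starts Wed → 5 of Wed, Thu
May: 31 days, starts Fri → 5 of Fri, Sat, Sun
Jun: 30 days, starts Mon → 5 of Mon, Tue ✓
Jul: 31 days, starts Wed → 5 of Wed, Thu, Fri
Aug: 31 days, starts Sat → 5 of Sat, Sun, Mon
Sep: 30 days, starts Tue → 5 of Tue, Wed ✓
Oct: 31 days, starts Thu → 5 of Thu, Fri, Sat
Nov: 30 days, starts Sun → 5 of Sun, Mon
Dec: 31 days, starts Tue → 5 of Tue, Wed, Thu ✓
Months with five Tuesdays: Mar, Jun, Sep, Dec.

4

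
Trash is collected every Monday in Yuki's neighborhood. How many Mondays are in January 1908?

January 1, 1908 is a Wednesday.
The range spans 31 days (inclusive of both endpoints).
31 = 7 × 4 + 3, so there are 4 full weeks plus 3 extra days.
Each full week contributes one Monday: 4 so far.
The 3 extra days are Wednesday, Thursday, Friday — none qualify.
Total: 4 + 0 = 4.

4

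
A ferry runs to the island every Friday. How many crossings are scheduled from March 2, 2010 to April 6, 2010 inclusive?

March 2, 2010 is a Tuesday.
From March 2, 2010 to April 6, 2010 is 36 days inclusive.
36 = 7 × 5 + 1, so there are 5 full weeks plus 1 extra day.
Each full week contributes one Friday: 5 so far.
The 1 extra day is Tue — none qualify.
Total: 5 + 0 = 5.

5 Fridays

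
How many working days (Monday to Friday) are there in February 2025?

20

2025-02-01 is a Saturday.
From 2025-02-01 to 2025-02-28 is 28 days inclusive.
28 = 7 × 4, so the span is exactly 4 full weeks.
Each full week contributes 5 weekdays (Mon–Fri): 4 × 5 = 20.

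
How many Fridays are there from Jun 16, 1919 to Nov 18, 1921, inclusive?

127 Fridays

Jun 16, 1919 is a Monday.
From Jun 16, 1919 to Nov 18, 1921 is 887 days inclusive.
887 = 7 × 126 + 5, so there are 126 full weeks plus 5 extra days.
Each full week contributes one Friday: 126 so far.
The 5 extra days are Monday, Tuesday, Wednesday, Thursday, Friday — 1 of them qualifies.
Total: 126 + 1 = 127.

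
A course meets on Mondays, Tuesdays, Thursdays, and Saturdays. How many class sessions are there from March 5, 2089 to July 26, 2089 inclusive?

March 5, 2089 is a Saturday.
From March 5, 2089 to July 26, 2089 is 144 days inclusive.
144 = 7 × 20 + 4, so there are 20 full weeks plus 4 extra days.
Each full week contributes 4 days from the set (Mon, Tue, Thu, Sat): 20 × 4 = 80.
The 4 extra days are Saturday, Sunday, Monday, Tuesday — 3 of them qualify.
Total: 80 + 3 = 83.

83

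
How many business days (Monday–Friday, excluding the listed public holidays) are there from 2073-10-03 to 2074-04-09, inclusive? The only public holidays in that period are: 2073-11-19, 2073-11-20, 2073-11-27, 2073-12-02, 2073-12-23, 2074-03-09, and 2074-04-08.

132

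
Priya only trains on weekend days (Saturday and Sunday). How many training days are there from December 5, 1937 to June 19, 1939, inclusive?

161

December 5, 1937 is a Sunday.
The range spans 562 days (inclusive of both endpoints).
562 = 7 × 80 + 2, so there are 80 full weeks plus 2 extra days.
Each full week contributes 2 weekend days (Sat, Sun): 80 × 2 = 160.
The 2 extra days are Sun, Mon — 1 of them qualifies.
Total: 160 + 1 = 161.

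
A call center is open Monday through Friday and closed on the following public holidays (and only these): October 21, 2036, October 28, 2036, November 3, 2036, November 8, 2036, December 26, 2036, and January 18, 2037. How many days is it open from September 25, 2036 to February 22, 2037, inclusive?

September 25, 2036 is a Thursday.
The range spans 151 days (inclusive of both endpoints).
151 = 7 × 21 + 4, so there are 21 full weeks plus 4 extra days.
Each full week contributes 5 weekdays (Mon–Fri): 21 × 5 = 105.
The 4 extra days are Thu, Fri, Sat, Sun — 2 of them qualify.
Total: 105 + 2 = 107.
Holidays: October 21, 2036 (Tue); October 28, 2036 (Tue); November 3, 2036 (Mon); November 8, 2036 (Sat); December 26, 2036 (Fri); January 18, 2037 (Sun).
4 of the 6 holidays fall on weekdays; the rest are weekends and were already excluded.
Business days: 107 − 4 = 103.

103 business days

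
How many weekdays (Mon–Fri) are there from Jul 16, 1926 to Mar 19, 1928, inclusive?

Jul 16, 1926 is a Friday.
That's 613 days from start to end, counting both.
613 = 7 × 87 + 4, so there are 87 full weeks plus 4 extra days.
Each full week contributes 5 weekdays (Mon–Fri): 87 × 5 = 435.
The 4 extra days are Friday, Saturday, Sunday, Monday — 2 of them qualify.
Total: 435 + 2 = 437.

437 weekdays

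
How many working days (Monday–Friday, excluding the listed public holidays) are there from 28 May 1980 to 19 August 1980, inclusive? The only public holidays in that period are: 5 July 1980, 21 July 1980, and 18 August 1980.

28 May 1980 is a Wednesday.
That's 84 days from start to end, counting both.
84 = 7 × 12, so the span is exactly 12 full weeks.
Each full week contributes 5 weekdays (Mon–Fri): 12 × 5 = 60.
Total: 60.
Holidays: 5 July 1980 (Sat); 21 July 1980 (Mon); 18 August 1980 (Mon).
2 of the 3 holidays fall on weekdays; the rest are weekends and were already excluded.
Business days: 60 − 2 = 58.

58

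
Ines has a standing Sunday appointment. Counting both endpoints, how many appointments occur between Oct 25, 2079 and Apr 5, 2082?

Oct 25, 2079 is a Wednesday.
The range spans 894 days (inclusive of both endpoints).
894 = 7 × 127 + 5, so there are 127 full weeks plus 5 extra days.
Each full week contributes one Sunday: 127 so far.
The 5 extra days are Wed, Thu, Fri, Sat, Sun — 1 of them qualifies.
Total: 127 + 1 = 128.

128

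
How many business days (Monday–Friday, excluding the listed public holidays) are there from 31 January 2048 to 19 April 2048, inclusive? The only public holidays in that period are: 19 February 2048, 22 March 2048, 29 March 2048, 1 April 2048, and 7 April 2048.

53

31 January 2048 is a Friday.
From 31 January 2048 to 19 April 2048 is 80 days inclusive.
80 = 7 × 11 + 3, so there are 11 full weeks plus 3 extra days.
Each full week contributes 5 weekdays (Mon–Fri): 11 × 5 = 55.
The 3 extra days are Friday, Saturday, Sunday — 1 of them qualifies.
Total: 55 + 1 = 56.
Holidays: 19 February 2048 (Wed); 22 March 2048 (Sun); 29 March 2048 (Sun); 1 April 2048 (Wed); 7 April 2048 (Tue).
3 of the 5 holidays fall on weekdays; the rest are weekends and were already excluded.
Business days: 56 − 3 = 53.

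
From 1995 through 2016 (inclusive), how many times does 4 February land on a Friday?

3

Day of week of February 4 in each year:
1995: Sat, 1996: Sun, 1997: Tue, 1998: Wed, 1999: Thu, 2000: Fri ✓, 2001: Sun, 2002: Mon, 2003: Tue, 2004: Wed, 2005: Fri ✓, 2006: Sat, 2007: Sun, 2008: Mon, 2009: Wed, 2010: Thu, 2011: Fri ✓, 2012: Sat, 2013: Mon, 2014: Tue, 2015: Wed, 2016: Thu
Fridays: 2000, 2005, 2011.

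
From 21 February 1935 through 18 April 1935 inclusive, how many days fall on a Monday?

21 February 1935 is a Thursday.
The range spans 57 days (inclusive of both endpoints).
57 = 7 × 8 + 1, so there are 8 full weeks plus 1 extra day.
Each full week contributes one Monday: 8 so far.
The 1 extra day is Thursday — none qualify.
Total: 8 + 0 = 8.

8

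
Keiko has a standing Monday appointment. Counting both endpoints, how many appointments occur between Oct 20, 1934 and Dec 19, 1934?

9

Oct 20, 1934 is a Saturday.
From Oct 20, 1934 to Dec 19, 1934 is 61 days inclusive.
61 = 7 × 8 + 5, so there are 8 full weeks plus 5 extra days.
Each full week contributes one Monday: 8 so far.
The 5 extra days are Saturday, Sunday, Monday, Tuesday, Wednesday — 1 of them qualifies.
Total: 8 + 1 = 9.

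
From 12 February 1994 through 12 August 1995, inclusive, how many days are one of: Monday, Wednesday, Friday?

234

12 February 1994 is a Saturday.
That's 547 days from start to end, counting both.
547 = 7 × 78 + 1, so there are 78 full weeks plus 1 extra day.
Each full week contributes 3 days from the set (Mon, Wed, Fri): 78 × 3 = 234.
The 1 extra day is Saturday — none qualify.
Total: 234 + 0 = 234.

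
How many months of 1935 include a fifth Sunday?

4

A month has five Sundays exactly when Sunday falls within its first (length − 28) days.
Jan: 31 days, starts Tue → 5 of Tue, Wed, Thu
Feb: 28 days, starts Fri → 5 of (none)
Mar: 31 days, starts Fri → 5 of Fri, Sat, Sun ✓
Apr: 30 days, starts Mon → 5 of Mon, Tue
May: 31 days, starts Wed → 5 of Wed, Thu, Fri
Jun: 30 days, starts Sat → 5 of Sat, Sun ✓
Jul: 31 days, starts Mon → 5 of Mon, Tue, Wed
Aug: 31 days, starts Thu → 5 of Thu, Fri, Sat
Sep: 30 days, starts Sun → 5 of Sun, Mon ✓
Oct: 31 days, starts Tue → 5 of Tue, Wed, Thu
Nov: 30 days, starts Fri → 5 of Fri, Sat
Dec: 31 days, starts Sun → 5 of Sun, Mon, Tue ✓
Months with five Sundays: Mar, Jun, Sep, Dec.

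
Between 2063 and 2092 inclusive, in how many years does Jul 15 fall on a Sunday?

5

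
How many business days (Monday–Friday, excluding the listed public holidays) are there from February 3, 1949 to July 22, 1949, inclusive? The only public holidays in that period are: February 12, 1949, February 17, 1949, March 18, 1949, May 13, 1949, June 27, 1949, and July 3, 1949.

February 3, 1949 is a Thursday.
From February 3, 1949 to July 22, 1949 is 170 days inclusive.
170 = 7 × 24 + 2, so there are 24 full weeks plus 2 extra days.
Each full week contributes 5 weekdays (Mon–Fri): 24 × 5 = 120.
The 2 extra days are Thu, Fri — 2 of them qualify.
Total: 120 + 2 = 122.
Holidays: February 12, 1949 (Sat); February 17, 1949 (Thu); March 18, 1949 (Fri); May 13, 1949 (Fri); June 27, 1949 (Mon); July 3, 1949 (Sun).
4 of the 6 holidays fall on weekdays; the rest are weekends and were already excluded.
Business days: 122 − 4 = 118.

118 business days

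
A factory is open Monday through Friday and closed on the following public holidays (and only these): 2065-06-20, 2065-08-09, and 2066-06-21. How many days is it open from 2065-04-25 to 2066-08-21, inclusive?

344

2065-04-25 is a Saturday.
That's 484 days from start to end, counting both.
484 = 7 × 69 + 1, so there are 69 full weeks plus 1 extra day.
Each full week contributes 5 weekdays (Mon–Fri): 69 × 5 = 345.
The 1 extra day is Saturday — none qualify.
Total: 345 + 0 = 345.
Holidays: 2065-06-20 (Sat); 2065-08-09 (Sun); 2066-06-21 (Mon).
1 of the 3 holidays fall on weekdays; the rest are weekends and were already excluded.
Business days: 345 − 1 = 344.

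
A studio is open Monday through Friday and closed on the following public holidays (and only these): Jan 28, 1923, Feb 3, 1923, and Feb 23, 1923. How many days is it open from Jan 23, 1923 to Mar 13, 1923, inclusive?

35

Jan 23, 1923 is a Tuesday.
From Jan 23, 1923 to Mar 13, 1923 is 50 days inclusive.
50 = 7 × 7 + 1, so there are 7 full weeks plus 1 extra day.
Each full week contributes 5 weekdays (Mon–Fri): 7 × 5 = 35.
The 1 extra day is Tue — 1 of them qualifies.
Total: 35 + 1 = 36.
Holidays: Jan 28, 1923 (Sun); Feb 3, 1923 (Sat); Feb 23, 1923 (Fri).
1 of the 3 holidays fall on weekdays; the rest are weekends and were already excluded.
Business days: 36 − 1 = 35.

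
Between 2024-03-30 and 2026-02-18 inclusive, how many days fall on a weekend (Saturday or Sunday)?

198

2024-03-30 is a Saturday.
That's 691 days from start to end, counting both.
691 = 7 × 98 + 5, so there are 98 full weeks plus 5 extra days.
Each full week contributes 2 weekend days (Sat, Sun): 98 × 2 = 196.
The 5 extra days are Sat, Sun, Mon, Tue, Wed — 2 of them qualify.
Total: 196 + 2 = 198.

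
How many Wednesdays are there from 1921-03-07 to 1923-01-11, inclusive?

1921-03-07 is a Monday.
From 1921-03-07 to 1923-01-11 is 676 days inclusive.
676 = 7 × 96 + 4, so there are 96 full weeks plus 4 extra days.
Each full week contributes one Wednesday: 96 so far.
The 4 extra days are Monday, Tuesday, Wednesday, Thursday — 1 of them qualifies.
Total: 96 + 1 = 97.

97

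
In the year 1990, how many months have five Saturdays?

4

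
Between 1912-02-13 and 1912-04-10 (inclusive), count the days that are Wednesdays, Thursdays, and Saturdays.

25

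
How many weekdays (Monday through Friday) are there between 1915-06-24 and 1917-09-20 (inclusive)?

586

1915-06-24 is a Thursday.
From 1915-06-24 to 1917-09-20 is 820 days inclusive.
820 = 7 × 117 + 1, so there are 117 full weeks plus 1 extra day.
Each full week contributes 5 weekdays (Mon–Fri): 117 × 5 = 585.
The 1 extra day is Thursday — 1 of them qualifies.
Total: 585 + 1 = 586.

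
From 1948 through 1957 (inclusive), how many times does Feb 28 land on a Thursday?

Day of week of February 28 in each year:
1948: Sat, 1949: Mon, 1950: Tue, 1951: Wed, 1952: Thu ✓, 1953: Sat, 1954: Sun, 1955: Mon, 1956: Tue, 1957: Thu ✓
Thursdays: 1952, 1957.

2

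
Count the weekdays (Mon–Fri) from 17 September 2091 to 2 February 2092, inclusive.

17 September 2091 is a Monday.
The range spans 139 days (inclusive of both endpoints).
139 = 7 × 19 + 6, so there are 19 full weeks plus 6 extra days.
Each full week contributes 5 weekdays (Mon–Fri): 19 × 5 = 95.
The 6 extra days are Mon, Tue, Wed, Thu, Fri, Sat — 5 of them qualify.
Total: 95 + 5 = 100.

100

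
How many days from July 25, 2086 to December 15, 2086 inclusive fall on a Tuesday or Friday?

July 25, 2086 is a Thursday.
The range spans 144 days (inclusive of both endpoints).
144 = 7 × 20 + 4, so there are 20 full weeks plus 4 extra days.
Each full week contributes 2 days from the set (Tue, Fri): 20 × 2 = 40.
The 4 extra days are Thursday, Friday, Saturday, Sunday — 1 of them qualifies.
Total: 40 + 1 = 41.

41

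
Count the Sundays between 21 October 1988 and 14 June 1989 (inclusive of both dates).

34 Sundays

21 October 1988 is a Friday.
That's 237 days from start to end, counting both.
237 = 7 × 33 + 6, so there are 33 full weeks plus 6 extra days.
Each full week contributes one Sunday: 33 so far.
The 6 extra days are Friday, Saturday, Sunday, Monday, Tuesday, Wednesday — 1 of them qualifies.
Total: 33 + 1 = 34.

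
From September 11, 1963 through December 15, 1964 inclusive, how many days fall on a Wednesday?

66

September 11, 1963 is a Wednesday.
From September 11, 1963 to December 15, 1964 is 462 days inclusive.
462 = 7 × 66, so the span is exactly 66 full weeks.
Each full week contributes one Wednesday: 66 so far.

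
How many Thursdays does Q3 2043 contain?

Jul 1, 2043 is a Wednesday.
The range spans 92 days (inclusive of both endpoints).
92 = 7 × 13 + 1, so there are 13 full weeks plus 1 extra day.
Each full week contributes one Thursday: 13 so far.
The 1 extra day is Wed — none qualify.
Total: 13 + 0 = 13.

13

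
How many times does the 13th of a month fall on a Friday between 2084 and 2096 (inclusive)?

22

Friday-the-13ths by year:
2084: Oct
2085: Apr, Jul
2086: Sep, Dec
2087: Jun
2088: Feb, Aug
2089: May
2090: Jan, Oct
2091: Apr, Jul
2092: Jun
2093: Feb, Mar, Nov
2094: Aug
2095: May
2096: Jan, Apr, Jul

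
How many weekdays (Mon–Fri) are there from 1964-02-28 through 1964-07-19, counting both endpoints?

1964-02-28 is a Friday.
The range spans 143 days (inclusive of both endpoints).
143 = 7 × 20 + 3, so there are 20 full weeks plus 3 extra days.
Each full week contributes 5 weekdays (Mon–Fri): 20 × 5 = 100.
The 3 extra days are Fri, Sat, Sun — 1 of them qualifies.
Total: 100 + 1 = 101.

101 weekdays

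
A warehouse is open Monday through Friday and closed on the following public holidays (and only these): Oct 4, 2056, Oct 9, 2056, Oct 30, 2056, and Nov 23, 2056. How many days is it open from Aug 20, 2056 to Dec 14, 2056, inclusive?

Aug 20, 2056 is a Sunday.
That's 117 days from start to end, counting both.
117 = 7 × 16 + 5, so there are 16 full weeks plus 5 extra days.
Each full week contributes 5 weekdays (Mon–Fri): 16 × 5 = 80.
The 5 extra days are Sunday, Monday, Tuesday, Wednesday, Thursday — 4 of them qualify.
Total: 80 + 4 = 84.
Holidays: Oct 4, 2056 (Wed); Oct 9, 2056 (Mon); Oct 30, 2056 (Mon); Nov 23, 2056 (Thu).
All 4 holidays fall on weekdays, so subtract 4.
Business days: 84 − 4 = 80.

80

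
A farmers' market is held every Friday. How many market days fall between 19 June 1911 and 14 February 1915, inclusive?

191 Fridays

19 June 1911 is a Monday.
The range spans 1337 days (inclusive of both endpoints).
1337 = 7 × 191, so the span is exactly 191 full weeks.
Each full week contributes one Friday: 191 so far.
Total: 191.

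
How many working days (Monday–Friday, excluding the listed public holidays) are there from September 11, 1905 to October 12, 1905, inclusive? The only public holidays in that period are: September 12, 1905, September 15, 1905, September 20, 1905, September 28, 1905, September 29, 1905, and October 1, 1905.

19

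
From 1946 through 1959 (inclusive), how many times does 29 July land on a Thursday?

2

Day of week of July 29 in each year:
1946: Mon, 1947: Tue, 1948: Thu ✓, 1949: Fri, 1950: Sat, 1951: Sun, 1952: Tue, 1953: Wed, 1954: Thu ✓, 1955: Fri, 1956: Sun, 1957: Mon, 1958: Tue, 1959: Wed
Thursdays: 1948, 1954.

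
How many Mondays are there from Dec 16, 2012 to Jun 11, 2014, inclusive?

78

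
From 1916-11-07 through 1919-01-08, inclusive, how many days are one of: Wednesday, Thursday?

227

1916-11-07 is a Tuesday.
From 1916-11-07 to 1919-01-08 is 793 days inclusive.
793 = 7 × 113 + 2, so there are 113 full weeks plus 2 extra days.
Each full week contributes 2 days from the set (Wed, Thu): 113 × 2 = 226.
The 2 extra days are Tue, Wed — 1 of them qualifies.
Total: 226 + 1 = 227.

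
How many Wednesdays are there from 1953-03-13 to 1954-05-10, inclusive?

60

1953-03-13 is a Friday.
That's 424 days from start to end, counting both.
424 = 7 × 60 + 4, so there are 60 full weeks plus 4 extra days.
Each full week contributes one Wednesday: 60 so far.
The 4 extra days are Friday, Saturday, Sunday, Monday — none qualify.
Total: 60 + 0 = 60.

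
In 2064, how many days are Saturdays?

January 1, 2064 is a Tuesday.
The range spans 366 days (inclusive of both endpoints).
366 = 7 × 52 + 2, so there are 52 full weeks plus 2 extra days.
Each full week contributes one Saturday: 52 so far.
The 2 extra days are Tue, Wed — none qualify.
Total: 52 + 0 = 52.

52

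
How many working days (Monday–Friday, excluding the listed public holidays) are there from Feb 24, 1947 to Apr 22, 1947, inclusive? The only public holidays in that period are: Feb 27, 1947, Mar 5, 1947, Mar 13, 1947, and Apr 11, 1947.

Feb 24, 1947 is a Monday.
That's 58 days from start to end, counting both.
58 = 7 × 8 + 2, so there are 8 full weeks plus 2 extra days.
Each full week contributes 5 weekdays (Mon–Fri): 8 × 5 = 40.
The 2 extra days are Monday, Tuesday — 2 of them qualify.
Total: 40 + 2 = 42.
Holidays: Feb 27, 1947 (Thu); Mar 5, 1947 (Wed); Mar 13, 1947 (Thu); Apr 11, 1947 (Fri).
All 4 holidays fall on weekdays, so subtract 4.
Business days: 42 − 4 = 38.

38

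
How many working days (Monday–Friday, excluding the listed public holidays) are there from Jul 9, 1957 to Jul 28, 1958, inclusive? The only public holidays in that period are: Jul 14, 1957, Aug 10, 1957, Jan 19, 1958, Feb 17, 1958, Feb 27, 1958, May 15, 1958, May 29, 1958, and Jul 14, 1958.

Jul 9, 1957 is a Tuesday.
The range spans 385 days (inclusive of both endpoints).
385 = 7 × 55, so the span is exactly 55 full weeks.
Each full week contributes 5 weekdays (Mon–Fri): 55 × 5 = 275.
Total: 275.
Holidays: Jul 14, 1957 (Sun); Aug 10, 1957 (Sat); Jan 19, 1958 (Sun); Feb 17, 1958 (Mon); Feb 27, 1958 (Thu); May 15, 1958 (Thu); May 29, 1958 (Thu); Jul 14, 1958 (Mon).
5 of the 8 holidays fall on weekdays; the rest are weekends and were already excluded.
Business days: 275 − 5 = 270.

270 working days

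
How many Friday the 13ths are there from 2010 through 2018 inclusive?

Friday-the-13ths by year:
2010: Aug
2011: May
2012: Jan, Apr, Jul
2013: Sep, Dec
2014: Jun
2015: Feb, Mar, Nov
2016: May
2017: Jan, Oct
2018: Apr, Jul

16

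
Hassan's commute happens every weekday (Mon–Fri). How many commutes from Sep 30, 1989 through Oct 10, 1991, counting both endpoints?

529 weekdays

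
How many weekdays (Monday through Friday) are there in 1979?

January 1, 1979 is a Monday.
From January 1, 1979 to December 31, 1979 is 365 days inclusive.
365 = 7 × 52 + 1, so there are 52 full weeks plus 1 extra day.
Each full week contributes 5 weekdays (Mon–Fri): 52 × 5 = 260.
The 1 extra day is Monday — 1 of them qualifies.
Total: 260 + 1 = 261.

261 weekdays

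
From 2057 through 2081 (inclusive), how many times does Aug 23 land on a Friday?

Day of week of August 23 in each year:
2057: Thu, 2058: Fri ✓, 2059: Sat, 2060: Mon, 2061: Tue, 2062: Wed, 2063: Thu, 2064: Sat, 2065: Sun, 2066: Mon, 2067: Tue, 2068: Thu, 2069: Fri ✓, 2070: Sat, 2071: Sun, 2072: Tue, 2073: Wed, 2074: Thu, 2075: Fri ✓, 2076: Sun, 2077: Mon, 2078: Tue, 2079: Wed, 2080: Fri ✓, 2081: Sat
Fridays: 2058, 2069, 2075, 2080.

4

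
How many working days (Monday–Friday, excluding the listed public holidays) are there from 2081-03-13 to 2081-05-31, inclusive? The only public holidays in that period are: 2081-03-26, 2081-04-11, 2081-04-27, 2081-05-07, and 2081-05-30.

53

2081-03-13 is a Thursday.
That's 80 days from start to end, counting both.
80 = 7 × 11 + 3, so there are 11 full weeks plus 3 extra days.
Each full week contributes 5 weekdays (Mon–Fri): 11 × 5 = 55.
The 3 extra days are Thu, Fri, Sat — 2 of them qualify.
Total: 55 + 2 = 57.
Holidays: 2081-03-26 (Wed); 2081-04-11 (Fri); 2081-04-27 (Sun); 2081-05-07 (Wed); 2081-05-30 (Fri).
4 of the 5 holidays fall on weekdays; the rest are weekends and were already excluded.
Business days: 57 − 4 = 53.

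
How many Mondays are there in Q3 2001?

Jul 1, 2001 is a Sunday.
The range spans 92 days (inclusive of both endpoints).
92 = 7 × 13 + 1, so there are 13 full weeks plus 1 extra day.
Each full week contributes one Monday: 13 so far.
The 1 extra day is Sun — none qualify.
Total: 13 + 0 = 13.

13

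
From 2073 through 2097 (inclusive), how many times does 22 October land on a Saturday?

3

Day of week of October 22 in each year:
2073: Sun, 2074: Mon, 2075: Tue, 2076: Thu, 2077: Fri, 2078: Sat ✓, 2079: Sun, 2080: Tue, 2081: Wed, 2082: Thu, 2083: Fri, 2084: Sun, 2085: Mon, 2086: Tue, 2087: Wed, 2088: Fri, 2089: Sat ✓, 2090: Sun, 2091: Mon, 2092: Wed, 2093: Thu, 2094: Fri, 2095: Sat ✓, 2096: Mon, 2097: Tue
Saturdays: 2078, 2089, 2095.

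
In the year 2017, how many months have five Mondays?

4

A month has five Mondays exactly when Monday falls within its first (length − 28) days.
Jan: 31 days, starts Sun → 5 of Sun, Mon, Tue ✓
Feb: 28 days, starts Wed → 5 of (none)
Mar: 31 days, starts Wed → 5 of Wed, Thu, Fri
Apr: 30 days, starts Sat → 5 of Sat, Sun
May: 31 days, starts Mon → 5 of Mon, Tue, Wed ✓
Jun: 30 days, starts Thu → 5 of Thu, Fri
Jul: 31 days, starts Sat → 5 of Sat, Sun, Mon ✓
Aug: 31 days, starts Tue → 5 of Tue, Wed, Thu
Sep: 30 days, starts Fri → 5 of Fri, Sat
Oct: 31 days, starts Sun → 5 of Sun, Mon, Tue ✓
Nov: 30 days, starts Wed → 5 of Wed, Thu
Dec: 31 days, starts Fri → 5 of Fri, Sat, Sun
Months with five Mondays: Jan, May, Jul, Oct.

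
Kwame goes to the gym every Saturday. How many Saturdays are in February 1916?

4

1 February 1916 is a Tuesday.
That's 29 days from start to end, counting both.
29 = 7 × 4 + 1, so there are 4 full weeks plus 1 extra day.
Each full week contributes one Saturday: 4 so far.
The 1 extra day is Tuesday — none qualify.
Total: 4 + 0 = 4.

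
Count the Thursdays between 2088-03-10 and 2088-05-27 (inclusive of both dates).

12 Thursdays

2088-03-10 is a Wednesday.
That's 79 days from start to end, counting both.
79 = 7 × 11 + 2, so there are 11 full weeks plus 2 extra days.
Each full week contributes one Thursday: 11 so far.
The 2 extra days are Wednesday, Thursday — 1 of them qualifies.
Total: 11 + 1 = 12.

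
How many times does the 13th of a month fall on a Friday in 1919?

The 13th falls on a Friday when the month's 13th has weekday Fri.
Jan 13 is Mon; Feb 13 is Thu; Mar 13 is Thu; Apr 13 is Sun; May 13 is Tue; Jun 13 is Fri ✓; Jul 13 is Sun; Aug 13 is Wed; Sep 13 is Sat; Oct 13 is Mon; Nov 13 is Thu; Dec 13 is Sat.
Friday the 13ths: Jun.

1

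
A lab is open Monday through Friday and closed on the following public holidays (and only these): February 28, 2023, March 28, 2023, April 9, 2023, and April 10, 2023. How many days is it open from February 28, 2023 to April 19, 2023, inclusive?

34

February 28, 2023 is a Tuesday.
The range spans 51 days (inclusive of both endpoints).
51 = 7 × 7 + 2, so there are 7 full weeks plus 2 extra days.
Each full week contributes 5 weekdays (Mon–Fri): 7 × 5 = 35.
The 2 extra days are Tuesday, Wednesday — 2 of them qualify.
Total: 35 + 2 = 37.
Holidays: February 28, 2023 (Tue); March 28, 2023 (Tue); April 9, 2023 (Sun); April 10, 2023 (Mon).
3 of the 4 holidays fall on weekdays; the rest are weekends and were already excluded.
Business days: 37 − 3 = 34.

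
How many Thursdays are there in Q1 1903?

13

Jan 1, 1903 is a Thursday.
From Jan 1, 1903 to Mar 31, 1903 is 90 days inclusive.
90 = 7 × 12 + 6, so there are 12 full weeks plus 6 extra days.
Each full week contributes one Thursday: 12 so far.
The 6 extra days are Thu, Fri, Sat, Sun, Mon, Tue — 1 of them qualifies.
Total: 12 + 1 = 13.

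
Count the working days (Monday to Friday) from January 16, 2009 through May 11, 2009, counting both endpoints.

January 16, 2009 is a Friday.
The range spans 116 days (inclusive of both endpoints).
116 = 7 × 16 + 4, so there are 16 full weeks plus 4 extra days.
Each full week contributes 5 weekdays (Mon–Fri): 16 × 5 = 80.
The 4 extra days are Friday, Saturday, Sunday, Monday — 2 of them qualify.
Total: 80 + 2 = 82.

82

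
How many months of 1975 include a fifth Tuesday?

4

A month has five Tuesdays exactly when Tuesday falls within its first (length − 28) days.
Jan: 31 days, starts Wed → 5 of Wed, Thu, Fri
Feb: 28 days, starts Sat → 5 of (none)
Mar: 31 days, starts Sat → 5 of Sat, Sun, Mon
Apr: 30 days, starts Tue → 5 of Tue, Wed ✓
May: 31 days, starts Thu → 5 of Thu, Fri, Sat
Jun: 30 days, starts Sun → 5 of Sun, Mon
Jul: 31 days, starts Tue → 5 of Tue, Wed, Thu ✓
Aug: 31 days, starts Fri → 5 of Fri, Sat, Sun
Sep: 30 days, starts Mon → 5 of Mon, Tue ✓
Oct: 31 days, starts Wed → 5 of Wed, Thu, Fri
Nov: 30 days, starts Sat → 5 of Sat, Sun
Dec: 31 days, starts Mon → 5 of Mon, Tue, Wed ✓
Months with five Tuesdays: Apr, Jul, Sep, Dec.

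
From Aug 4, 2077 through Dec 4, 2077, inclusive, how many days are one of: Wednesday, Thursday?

Aug 4, 2077 is a Wednesday.
That's 123 days from start to end, counting both.
123 = 7 × 17 + 4, so there are 17 full weeks plus 4 extra days.
Each full week contributes 2 days from the set (Wed, Thu): 17 × 2 = 34.
The 4 extra days are Wed, Thu, Fri, Sat — 2 of them qualify.
Total: 34 + 2 = 36.

36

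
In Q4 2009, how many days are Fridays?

October 1, 2009 is a Thursday.
That's 92 days from start to end, counting both.
92 = 7 × 13 + 1, so there are 13 full weeks plus 1 extra day.
Each full week contributes one Friday: 13 so far.
The 1 extra day is Thursday — none qualify.
Total: 13 + 0 = 13.

13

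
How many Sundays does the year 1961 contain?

53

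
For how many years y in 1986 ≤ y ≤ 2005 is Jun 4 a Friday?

Day of week of June 4 in each year:
1986: Wed, 1987: Thu, 1988: Sat, 1989: Sun, 1990: Mon, 1991: Tue, 1992: Thu, 1993: Fri ✓, 1994: Sat, 1995: Sun, 1996: Tue, 1997: Wed, 1998: Thu, 1999: Fri ✓, 2000: Sun, 2001: Mon, 2002: Tue, 2003: Wed, 2004: Fri ✓, 2005: Sat
Fridays: 1993, 1999, 2004.

3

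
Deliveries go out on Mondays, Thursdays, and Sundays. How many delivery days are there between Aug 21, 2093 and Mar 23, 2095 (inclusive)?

Aug 21, 2093 is a Friday.
The range spans 580 days (inclusive of both endpoints).
580 = 7 × 82 + 6, so there are 82 full weeks plus 6 extra days.
Each full week contributes 3 days from the set (Mon, Thu, Sun): 82 × 3 = 246.
The 6 extra days are Friday, Saturday, Sunday, Monday, Tuesday, Wednesday — 2 of them qualify.
Total: 246 + 2 = 248.

248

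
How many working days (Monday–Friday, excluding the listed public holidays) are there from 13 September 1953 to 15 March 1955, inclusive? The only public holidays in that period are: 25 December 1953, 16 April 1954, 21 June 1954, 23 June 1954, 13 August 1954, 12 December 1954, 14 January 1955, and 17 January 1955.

385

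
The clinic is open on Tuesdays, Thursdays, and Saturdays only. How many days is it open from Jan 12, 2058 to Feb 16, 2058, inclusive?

16

Jan 12, 2058 is a Saturday.
From Jan 12, 2058 to Feb 16, 2058 is 36 days inclusive.
36 = 7 × 5 + 1, so there are 5 full weeks plus 1 extra day.
Each full week contributes 3 days from the set (Tue, Thu, Sat): 5 × 3 = 15.
The 1 extra day is Saturday — 1 of them qualifies.
Total: 15 + 1 = 16.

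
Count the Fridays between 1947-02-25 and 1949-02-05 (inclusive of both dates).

102

1947-02-25 is a Tuesday.
The range spans 712 days (inclusive of both endpoints).
712 = 7 × 101 + 5, so there are 101 full weeks plus 5 extra days.
Each full week contributes one Friday: 101 so far.
The 5 extra days are Tuesday, Wednesday, Thursday, Friday, Saturday — 1 of them qualifies.
Total: 101 + 1 = 102.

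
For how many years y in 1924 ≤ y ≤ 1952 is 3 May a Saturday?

Day of week of May 3 in each year:
1924: Sat ✓, 1925: Sun, 1926: Mon, 1927: Tue, 1928: Thu, 1929: Fri, 1930: Sat ✓, 1931: Sun, 1932: Tue, 1933: Wed, 1934: Thu, 1935: Fri, 1936: Sun, 1937: Mon, 1938: Tue, 1939: Wed, 1940: Fri, 1941: Sat ✓, 1942: Sun, 1943: Mon, 1944: Wed, 1945: Thu, 1946: Fri, 1947: Sat ✓, 1948: Mon, 1949: Tue, 1950: Wed, 1951: Thu, 1952: Sat ✓
Saturdays: 1924, 1930, 1941, 1947, 1952.

5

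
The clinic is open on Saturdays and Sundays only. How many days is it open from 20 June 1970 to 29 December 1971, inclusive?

160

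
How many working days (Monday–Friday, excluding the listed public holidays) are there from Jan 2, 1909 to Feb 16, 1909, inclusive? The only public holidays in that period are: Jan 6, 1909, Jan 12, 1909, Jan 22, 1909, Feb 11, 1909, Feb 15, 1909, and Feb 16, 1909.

26 working days

Jan 2, 1909 is a Saturday.
From Jan 2, 1909 to Feb 16, 1909 is 46 days inclusive.
46 = 7 × 6 + 4, so there are 6 full weeks plus 4 extra days.
Each full week contributes 5 weekdays (Mon–Fri): 6 × 5 = 30.
The 4 extra days are Saturday, Sunday, Monday, Tuesday — 2 of them qualify.
Total: 30 + 2 = 32.
Holidays: Jan 6, 1909 (Wed); Jan 12, 1909 (Tue); Jan 22, 1909 (Fri); Feb 11, 1909 (Thu); Feb 15, 1909 (Mon); Feb 16, 1909 (Tue).
All 6 holidays fall on weekdays, so subtract 6.
Business days: 32 − 6 = 26.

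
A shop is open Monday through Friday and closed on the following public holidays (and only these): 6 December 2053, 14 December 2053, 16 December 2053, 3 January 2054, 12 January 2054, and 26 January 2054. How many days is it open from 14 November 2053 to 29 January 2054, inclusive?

52 working days

14 November 2053 is a Friday.
That's 77 days from start to end, counting both.
77 = 7 × 11, so the span is exactly 11 full weeks.
Each full week contributes 5 weekdays (Mon–Fri): 11 × 5 = 55.
Total: 55.
Holidays: 6 December 2053 (Sat); 14 December 2053 (Sun); 16 December 2053 (Tue); 3 January 2054 (Sat); 12 January 2054 (Mon); 26 January 2054 (Mon).
3 of the 6 holidays fall on weekdays; the rest are weekends and were already excluded.
Business days: 55 − 3 = 52.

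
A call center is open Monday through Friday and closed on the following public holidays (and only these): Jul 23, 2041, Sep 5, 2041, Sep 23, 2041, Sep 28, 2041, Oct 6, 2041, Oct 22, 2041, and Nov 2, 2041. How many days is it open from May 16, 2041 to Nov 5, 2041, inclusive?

120

May 16, 2041 is a Thursday.
The range spans 174 days (inclusive of both endpoints).
174 = 7 × 24 + 6, so there are 24 full weeks plus 6 extra days.
Each full week contributes 5 weekdays (Mon–Fri): 24 × 5 = 120.
The 6 extra days are Thu, Fri, Sat, Sun, Mon, Tue — 4 of them qualify.
Total: 120 + 4 = 124.
Holidays: Jul 23, 2041 (Tue); Sep 5, 2041 (Thu); Sep 23, 2041 (Mon); Sep 28, 2041 (Sat); Oct 6, 2041 (Sun); Oct 22, 2041 (Tue); Nov 2, 2041 (Sat).
4 of the 7 holidays fall on weekdays; the rest are weekends and were already excluded.
Business days: 124 − 4 = 120.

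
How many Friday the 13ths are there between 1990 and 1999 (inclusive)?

17

Friday-the-13ths by year:
1990: Apr, Jul
1991: Sep, Dec
1992: Mar, Nov
1993: Aug
1994: May
1995: Jan, Oct
1996: Sep, Dec
1997: Jun
1998: Feb, Mar, Nov
1999: Aug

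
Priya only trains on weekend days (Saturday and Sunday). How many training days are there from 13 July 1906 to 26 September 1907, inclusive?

126

13 July 1906 is a Friday.
The range spans 441 days (inclusive of both endpoints).
441 = 7 × 63, so the span is exactly 63 full weeks.
Each full week contributes 2 weekend days (Sat, Sun): 63 × 2 = 126.
Total: 126.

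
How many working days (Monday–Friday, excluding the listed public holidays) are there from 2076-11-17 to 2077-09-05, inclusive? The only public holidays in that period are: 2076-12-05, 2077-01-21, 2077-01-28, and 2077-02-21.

2076-11-17 is a Tuesday.
That's 293 days from start to end, counting both.
293 = 7 × 41 + 6, so there are 41 full weeks plus 6 extra days.
Each full week contributes 5 weekdays (Mon–Fri): 41 × 5 = 205.
The 6 extra days are Tuesday, Wednesday, Thursday, Friday, Saturday, Sunday — 4 of them qualify.
Total: 205 + 4 = 209.
Holidays: 2076-12-05 (Sat); 2077-01-21 (Thu); 2077-01-28 (Thu); 2077-02-21 (Sun).
2 of the 4 holidays fall on weekdays; the rest are weekends and were already excluded.
Business days: 209 − 2 = 207.

207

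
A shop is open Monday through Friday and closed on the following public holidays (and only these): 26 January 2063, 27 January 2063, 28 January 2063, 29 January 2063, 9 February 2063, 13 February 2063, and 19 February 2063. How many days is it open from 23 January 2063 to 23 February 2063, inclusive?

19

23 January 2063 is a Tuesday.
That's 32 days from start to end, counting both.
32 = 7 × 4 + 4, so there are 4 full weeks plus 4 extra days.
Each full week contributes 5 weekdays (Mon–Fri): 4 × 5 = 20.
The 4 extra days are Tue, Wed, Thu, Fri — 4 of them qualify.
Total: 20 + 4 = 24.
Holidays: 26 January 2063 (Fri); 27 January 2063 (Sat); 28 January 2063 (Sun); 29 January 2063 (Mon); 9 February 2063 (Fri); 13 February 2063 (Tue); 19 February 2063 (Mon).
5 of the 7 holidays fall on weekdays; the rest are weekends and were already excluded.
Business days: 24 − 5 = 19.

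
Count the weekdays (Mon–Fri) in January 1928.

22

Jan 1, 1928 is a Sunday.
That's 31 days from start to end, counting both.
31 = 7 × 4 + 3, so there are 4 full weeks plus 3 extra days.
Each full week contributes 5 weekdays (Mon–Fri): 4 × 5 = 20.
The 3 extra days are Sun, Mon, Tue — 2 of them qualify.
Total: 20 + 2 = 22.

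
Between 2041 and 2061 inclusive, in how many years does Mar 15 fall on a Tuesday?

3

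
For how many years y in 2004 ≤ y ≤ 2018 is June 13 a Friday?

Day of week of June 13 in each year:
2004: Sun, 2005: Mon, 2006: Tue, 2007: Wed, 2008: Fri ✓, 2009: Sat, 2010: Sun, 2011: Mon, 2012: Wed, 2013: Thu, 2014: Fri ✓, 2015: Sat, 2016: Mon, 2017: Tue, 2018: Wed
Fridays: 2008, 2014.

2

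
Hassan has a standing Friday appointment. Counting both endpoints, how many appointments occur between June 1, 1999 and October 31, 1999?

June 1, 1999 is a Tuesday.
From June 1, 1999 to October 31, 1999 is 153 days inclusive.
153 = 7 × 21 + 6, so there are 21 full weeks plus 6 extra days.
Each full week contributes one Friday: 21 so far.
The 6 extra days are Tue, Wed, Thu, Fri, Sat, Sun — 1 of them qualifies.
Total: 21 + 1 = 22.

22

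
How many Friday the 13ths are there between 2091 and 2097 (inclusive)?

Friday-the-13ths by year:
2091: Apr, Jul
2092: Jun
2093: Feb, Mar, Nov
2094: Aug
2095: May
2096: Jan, Apr, Jul
2097: Sep, Dec

13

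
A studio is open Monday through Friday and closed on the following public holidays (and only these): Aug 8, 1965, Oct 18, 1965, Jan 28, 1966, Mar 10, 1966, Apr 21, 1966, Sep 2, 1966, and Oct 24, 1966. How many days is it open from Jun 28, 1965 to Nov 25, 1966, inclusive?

Jun 28, 1965 is a Monday.
The range spans 516 days (inclusive of both endpoints).
516 = 7 × 73 + 5, so there are 73 full weeks plus 5 extra days.
Each full week contributes 5 weekdays (Mon–Fri): 73 × 5 = 365.
The 5 extra days are Mon, Tue, Wed, Thu, Fri — 5 of them qualify.
Total: 365 + 5 = 370.
Holidays: Aug 8, 1965 (Sun); Oct 18, 1965 (Mon); Jan 28, 1966 (Fri); Mar 10, 1966 (Thu); Apr 21, 1966 (Thu); Sep 2, 1966 (Fri); Oct 24, 1966 (Mon).
6 of the 7 holidays fall on weekdays; the rest are weekends and were already excluded.
Business days: 370 − 6 = 364.

364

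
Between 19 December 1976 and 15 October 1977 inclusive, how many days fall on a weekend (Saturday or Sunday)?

19 December 1976 is a Sunday.
From 19 December 1976 to 15 October 1977 is 301 days inclusive.
301 = 7 × 43, so the span is exactly 43 full weeks.
Each full week contributes 2 weekend days (Sat, Sun): 43 × 2 = 86.
Total: 86.

86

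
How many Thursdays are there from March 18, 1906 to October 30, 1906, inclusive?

32

March 18, 1906 is a Sunday.
From March 18, 1906 to October 30, 1906 is 227 days inclusive.
227 = 7 × 32 + 3, so there are 32 full weeks plus 3 extra days.
Each full week contributes one Thursday: 32 so far.
The 3 extra days are Sunday, Monday, Tuesday — none qualify.
Total: 32 + 0 = 32.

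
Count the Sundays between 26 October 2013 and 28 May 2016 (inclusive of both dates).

135 Sundays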